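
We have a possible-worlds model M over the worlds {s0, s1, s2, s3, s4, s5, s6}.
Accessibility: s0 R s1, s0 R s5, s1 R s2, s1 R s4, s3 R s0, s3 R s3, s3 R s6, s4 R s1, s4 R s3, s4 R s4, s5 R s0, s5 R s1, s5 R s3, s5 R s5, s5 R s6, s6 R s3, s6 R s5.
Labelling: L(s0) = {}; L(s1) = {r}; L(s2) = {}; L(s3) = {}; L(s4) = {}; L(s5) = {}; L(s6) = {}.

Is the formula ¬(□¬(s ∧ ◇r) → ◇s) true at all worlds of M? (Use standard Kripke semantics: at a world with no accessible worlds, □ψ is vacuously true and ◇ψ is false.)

Let φ = ¬(□¬(s ∧ ◇r) → ◇s). Evaluate φ at each world:
  s0 (successors {s1, s5}): φ is true.
  s1 (successors {s2, s4}): φ is true.
  s2 (successors ∅): φ is true.
  s3 (successors {s0, s3, s6}): φ is true.
  s4 (successors {s1, s3, s4}): φ is true.
  s5 (successors {s0, s1, s3, s5, s6}): φ is true.
  s6 (successors {s3, s5}): φ is true.
For instance, at s0:
  At s0: □¬(s ∧ ◇r) → ◇s is false, so ¬(□¬(s ∧ ◇r) → ◇s) is true.
    At s0: □¬(s ∧ ◇r) is true, ◇s is false, so □¬(s ∧ ◇r) → ◇s is false.
      At s0: □¬(s ∧ ◇r) requires ¬(s ∧ ◇r) at every successor {s1, s5}.
        At s1: ¬(s ∧ ◇r) is true.
        At s5: ¬(s ∧ ◇r) is true.
      So □¬(s ∧ ◇r) is true at s0.
      At s0: ◇s requires s at some successor in {s1, s5}.
        At s1: s is false.
        At s5: s is false.
      So ◇s is false at s0.

Yes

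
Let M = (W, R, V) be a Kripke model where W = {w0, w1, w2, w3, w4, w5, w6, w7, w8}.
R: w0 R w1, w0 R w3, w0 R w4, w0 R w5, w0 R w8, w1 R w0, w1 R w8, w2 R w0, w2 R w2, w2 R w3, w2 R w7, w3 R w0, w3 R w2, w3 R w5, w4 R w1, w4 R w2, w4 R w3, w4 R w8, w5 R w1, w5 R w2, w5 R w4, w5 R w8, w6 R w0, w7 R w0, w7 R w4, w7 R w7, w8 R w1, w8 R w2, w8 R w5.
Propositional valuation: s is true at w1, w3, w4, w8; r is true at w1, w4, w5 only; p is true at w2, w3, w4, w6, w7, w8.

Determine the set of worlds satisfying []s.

none

Let φ = []s. Evaluate φ at each world:
  w0 (successors {w1, w3, w4, w5, w8}): φ is false.
  w1 (successors {w0, w8}): φ is false.
  w2 (successors {w0, w2, w3, w7}): φ is false.
  w3 (successors {w0, w2, w5}): φ is false.
  w4 (successors {w1, w2, w3, w8}): φ is false.
  w5 (successors {w1, w2, w4, w8}): φ is false.
  w6 (successors {w0}): φ is false.
  w7 (successors {w0, w4, w7}): φ is false.
  w8 (successors {w1, w2, w5}): φ is false.
For instance, at w5:
  At w5: []s requires s at every successor {w1, w2, w4, w8}.
    s fails at w2, so []s is false at w5.
Satisfying worlds: none.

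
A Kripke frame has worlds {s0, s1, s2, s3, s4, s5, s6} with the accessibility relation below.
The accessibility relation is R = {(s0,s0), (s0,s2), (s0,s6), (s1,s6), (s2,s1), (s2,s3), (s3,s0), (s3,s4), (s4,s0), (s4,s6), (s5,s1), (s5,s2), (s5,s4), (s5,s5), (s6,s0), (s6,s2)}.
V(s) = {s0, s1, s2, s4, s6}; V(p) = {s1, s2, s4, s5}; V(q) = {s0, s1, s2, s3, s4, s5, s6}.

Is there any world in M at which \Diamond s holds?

Let φ = \Diamond s. Evaluate φ at each world:
  s0 (successors {s0, s2, s6}): φ is true.
  s1 (successors {s6}): φ is true.
  s2 (successors {s1, s3}): φ is true.
  s3 (successors {s0, s4}): φ is true.
  s4 (successors {s0, s6}): φ is true.
  s5 (successors {s1, s2, s4, s5}): φ is true.
  s6 (successors {s0, s2}): φ is true.
Detail at s0 (witness):
  At s0: \Diamond s requires s at some successor in {s0, s2, s6}.
    s holds at s0, so \Diamond s is true at s0.

Yes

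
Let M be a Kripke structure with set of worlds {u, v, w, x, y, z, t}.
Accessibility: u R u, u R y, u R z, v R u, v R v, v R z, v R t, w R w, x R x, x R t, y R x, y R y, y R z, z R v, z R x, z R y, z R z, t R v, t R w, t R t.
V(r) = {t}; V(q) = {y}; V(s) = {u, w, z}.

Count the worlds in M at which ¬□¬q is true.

3

Let φ = ¬□¬q. Evaluate φ at each world:
  u (successors {u, y, z}): φ is true.
  v (successors {u, v, z, t}): φ is false.
  w (successors {w}): φ is false.
  x (successors {x, t}): φ is false.
  y (successors {x, y, z}): φ is true.
  z (successors {v, x, y, z}): φ is true.
  t (successors {v, w, t}): φ is false.
For instance, at u:
  At u: □¬q is false, so ¬□¬q is true.
    At u: □¬q requires ¬q at every successor {u, y, z}.
      ¬q fails at y, so □¬q is false at u.
Satisfying worlds: {u, y, z}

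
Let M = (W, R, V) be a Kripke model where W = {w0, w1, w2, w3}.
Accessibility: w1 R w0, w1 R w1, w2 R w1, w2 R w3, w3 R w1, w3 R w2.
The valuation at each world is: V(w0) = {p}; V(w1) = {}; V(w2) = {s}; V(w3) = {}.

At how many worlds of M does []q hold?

1

Let φ = []q. Evaluate φ at each world:
  w0 (successors ∅): φ is true.
  w1 (successors {w0, w1}): φ is false.
  w2 (successors {w1, w3}): φ is false.
  w3 (successors {w1, w2}): φ is false.
For instance, at w2:
  At w2: []q requires q at every successor {w1, w3}.
    q fails at w1, so []q is false at w2.
Satisfying worlds: {w0}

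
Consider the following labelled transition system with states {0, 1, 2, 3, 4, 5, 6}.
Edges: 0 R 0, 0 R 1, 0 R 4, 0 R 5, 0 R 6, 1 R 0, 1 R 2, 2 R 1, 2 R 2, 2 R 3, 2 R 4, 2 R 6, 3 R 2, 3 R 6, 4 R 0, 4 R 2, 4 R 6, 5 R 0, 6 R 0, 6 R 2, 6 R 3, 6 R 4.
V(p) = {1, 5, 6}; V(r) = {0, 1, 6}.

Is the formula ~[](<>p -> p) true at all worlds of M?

Yes

Let φ = ~[](<>p -> p). Evaluate φ at each world:
  0 (successors {0, 1, 4, 5, 6}): φ is true.
  1 (successors {0, 2}): φ is true.
  2 (successors {1, 2, 3, 4, 6}): φ is true.
  3 (successors {2, 6}): φ is true.
  4 (successors {0, 2, 6}): φ is true.
  5 (successors {0}): φ is true.
  6 (successors {0, 2, 3, 4}): φ is true.
For instance, at 0:
  At 0: [](<>p -> p) is false, so ~[](<>p -> p) is true.
    At 0: [](<>p -> p) requires <>p -> p at every successor {0, 1, 4, 5, 6}.
      <>p -> p fails at 0, so [](<>p -> p) is false at 0.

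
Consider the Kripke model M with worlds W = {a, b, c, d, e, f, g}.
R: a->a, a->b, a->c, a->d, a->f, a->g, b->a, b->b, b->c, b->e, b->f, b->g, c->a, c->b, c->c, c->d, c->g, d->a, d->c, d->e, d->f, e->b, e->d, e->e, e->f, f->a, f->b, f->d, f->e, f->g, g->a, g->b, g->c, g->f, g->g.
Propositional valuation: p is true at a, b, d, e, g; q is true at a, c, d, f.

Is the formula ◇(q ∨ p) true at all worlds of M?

Let φ = ◇(q ∨ p). Evaluate φ at each world:
  a (successors {a, b, c, d, f, g}): φ is true.
  b (successors {a, b, c, e, f, g}): φ is true.
  c (successors {a, b, c, d, g}): φ is true.
  d (successors {a, c, e, f}): φ is true.
  e (successors {b, d, e, f}): φ is true.
  f (successors {a, b, d, e, g}): φ is true.
  g (successors {a, b, c, f, g}): φ is true.
For instance, at b:
  At b: ◇(q ∨ p) requires q ∨ p at some successor in {a, b, c, e, f, g}.
    q ∨ p holds at a, so ◇(q ∨ p) is true at b.

Yes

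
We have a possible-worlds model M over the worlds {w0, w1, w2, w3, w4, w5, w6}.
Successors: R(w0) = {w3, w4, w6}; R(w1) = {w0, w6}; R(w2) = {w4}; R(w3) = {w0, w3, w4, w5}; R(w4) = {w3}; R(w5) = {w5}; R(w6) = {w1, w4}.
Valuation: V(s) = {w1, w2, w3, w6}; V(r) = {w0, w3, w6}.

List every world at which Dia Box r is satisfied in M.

w0, w2, w3, w6

Let φ = Dia Box r. Evaluate φ at each world:
  w0 (successors {w3, w4, w6}): φ is true.
  w1 (successors {w0, w6}): φ is false.
  w2 (successors {w4}): φ is true.
  w3 (successors {w0, w3, w4, w5}): φ is true.
  w4 (successors {w3}): φ is false.
  w5 (successors {w5}): φ is false.
  w6 (successors {w1, w4}): φ is true.
For instance, at w5:
  At w5: Dia Box r requires Box r at some successor in {w5}.
    At w5: Box r is false.
  So Dia Box r is false at w5.
Satisfying worlds: {w0, w2, w3, w6}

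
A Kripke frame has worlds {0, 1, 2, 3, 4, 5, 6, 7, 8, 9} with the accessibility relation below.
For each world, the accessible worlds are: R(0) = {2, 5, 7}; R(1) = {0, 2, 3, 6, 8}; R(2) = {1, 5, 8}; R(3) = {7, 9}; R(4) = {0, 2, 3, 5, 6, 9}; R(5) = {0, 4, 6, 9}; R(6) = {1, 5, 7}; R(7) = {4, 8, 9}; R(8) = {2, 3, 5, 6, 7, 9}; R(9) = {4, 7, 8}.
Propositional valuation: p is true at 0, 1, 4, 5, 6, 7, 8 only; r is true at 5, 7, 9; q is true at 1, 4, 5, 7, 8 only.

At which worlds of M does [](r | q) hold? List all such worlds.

2, 3, 6, 7, 9

Let φ = [](r | q). Evaluate φ at each world:
  0 (successors {2, 5, 7}): φ is false.
  1 (successors {0, 2, 3, 6, 8}): φ is false.
  2 (successors {1, 5, 8}): φ is true.
  3 (successors {7, 9}): φ is true.
  4 (successors {0, 2, 3, 5, 6, 9}): φ is false.
  5 (successors {0, 4, 6, 9}): φ is false.
  6 (successors {1, 5, 7}): φ is true.
  7 (successors {4, 8, 9}): φ is true.
  8 (successors {2, 3, 5, 6, 7, 9}): φ is false.
  9 (successors {4, 7, 8}): φ is true.
For instance, at 0:
  At 0: [](r | q) requires r | q at every successor {2, 5, 7}.
    r | q fails at 2, so [](r | q) is false at 0.
Satisfying worlds: {2, 3, 6, 7, 9}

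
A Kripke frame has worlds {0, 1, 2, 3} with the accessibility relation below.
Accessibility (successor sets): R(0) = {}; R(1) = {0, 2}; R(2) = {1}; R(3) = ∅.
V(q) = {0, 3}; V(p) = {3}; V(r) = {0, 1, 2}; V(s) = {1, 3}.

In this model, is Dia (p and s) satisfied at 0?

At 0: no accessible worlds, so Dia (p and s) is false.

No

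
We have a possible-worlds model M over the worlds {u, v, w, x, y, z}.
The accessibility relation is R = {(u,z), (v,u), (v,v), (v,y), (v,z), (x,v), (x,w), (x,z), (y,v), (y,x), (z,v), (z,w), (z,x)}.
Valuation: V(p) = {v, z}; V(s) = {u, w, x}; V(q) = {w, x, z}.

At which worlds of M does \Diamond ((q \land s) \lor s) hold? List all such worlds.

v, x, y, z

Let φ = \Diamond ((q \land s) \lor s). Evaluate φ at each world:
  u (successors {z}): φ is false.
  v (successors {u, v, y, z}): φ is true.
  w (successors ∅): φ is false.
  x (successors {v, w, z}): φ is true.
  y (successors {v, x}): φ is true.
  z (successors {v, w, x}): φ is true.
For instance, at z:
  At z: \Diamond ((q \land s) \lor s) requires (q \land s) \lor s at some successor in {v, w, x}.
    (q \land s) \lor s holds at w, so \Diamond ((q \land s) \lor s) is true at z.
Satisfying worlds: {v, x, y, z}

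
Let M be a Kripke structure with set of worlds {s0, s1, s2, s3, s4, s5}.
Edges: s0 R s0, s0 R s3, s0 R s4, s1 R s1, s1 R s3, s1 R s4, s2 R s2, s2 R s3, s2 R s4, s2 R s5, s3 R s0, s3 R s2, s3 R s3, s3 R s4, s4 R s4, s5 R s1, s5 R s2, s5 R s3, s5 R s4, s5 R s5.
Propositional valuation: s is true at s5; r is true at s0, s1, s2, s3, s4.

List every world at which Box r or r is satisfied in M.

Recall that Box ψ holds at a world iff ψ holds at every accessible world, and Dia ψ holds iff ψ holds at some accessible world.
Let φ = Box r or r. Evaluate φ at each world:
  s0 (successors {s0, s3, s4}): φ is true.
  s1 (successors {s1, s3, s4}): φ is true.
  s2 (successors {s2, s3, s4, s5}): φ is true.
  s3 (successors {s0, s2, s3, s4}): φ is true.
  s4 (successors {s4}): φ is true.
  s5 (successors {s1, s2, s3, s4, s5}): φ is false.
For instance, at s0:
  At s0: Box r is true, r is true, so Box r or r is true.
    At s0: Box r requires r at every successor {s0, s3, s4}.
      At s0: r is true.
      At s3: r is true.
      At s4: r is true.
    So Box r is true at s0.
Satisfying worlds: {s0, s1, s2, s3, s4}

s0, s1, s2, s3, s4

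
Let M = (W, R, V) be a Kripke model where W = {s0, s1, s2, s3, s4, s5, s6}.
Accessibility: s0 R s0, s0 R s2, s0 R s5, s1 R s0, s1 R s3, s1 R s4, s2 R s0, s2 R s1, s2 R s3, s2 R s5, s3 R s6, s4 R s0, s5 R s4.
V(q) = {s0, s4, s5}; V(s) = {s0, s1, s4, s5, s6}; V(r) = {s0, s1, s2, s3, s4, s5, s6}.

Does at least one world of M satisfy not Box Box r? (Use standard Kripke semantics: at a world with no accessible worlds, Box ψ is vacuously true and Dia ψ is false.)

Let φ = not Box Box r. Evaluate φ at each world:
  s0 (successors {s0, s2, s5}): φ is false.
  s1 (successors {s0, s3, s4}): φ is false.
  s2 (successors {s0, s1, s3, s5}): φ is false.
  s3 (successors {s6}): φ is false.
  s4 (successors {s0}): φ is false.
  s5 (successors {s4}): φ is false.
  s6 (successors ∅): φ is false.
For instance, at s1:
  At s1: Box Box r is true, so not Box Box r is false.
    At s1: Box Box r requires Box r at every successor {s0, s3, s4}.
      At s0: Box r is true.
      At s3: Box r is true.
      At s4: Box r is true.
    So Box Box r is true at s1.

No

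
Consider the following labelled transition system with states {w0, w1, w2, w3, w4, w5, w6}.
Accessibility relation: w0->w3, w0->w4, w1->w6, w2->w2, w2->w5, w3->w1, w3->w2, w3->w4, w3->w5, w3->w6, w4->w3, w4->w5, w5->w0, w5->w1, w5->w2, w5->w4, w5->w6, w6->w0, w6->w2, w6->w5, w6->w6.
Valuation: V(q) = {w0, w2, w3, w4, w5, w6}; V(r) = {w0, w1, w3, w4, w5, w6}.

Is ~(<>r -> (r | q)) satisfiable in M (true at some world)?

No

Recall that <>ψ holds at a world iff ψ holds at some accessible world.
Let φ = ~(<>r -> (r | q)). Evaluate φ at each world:
  w0 (successors {w3, w4}): φ is false.
  w1 (successors {w6}): φ is false.
  w2 (successors {w2, w5}): φ is false.
  w3 (successors {w1, w2, w4, w5, w6}): φ is false.
  w4 (successors {w3, w5}): φ is false.
  w5 (successors {w0, w1, w2, w4, w6}): φ is false.
  w6 (successors {w0, w2, w5, w6}): φ is false.
For instance, at w5:
  At w5: <>r -> (r | q) is true, so ~(<>r -> (r | q)) is false.
    At w5: <>r is true, r | q is true, so <>r -> (r | q) is true.
      At w5: <>r requires r at some successor in {w0, w1, w2, w4, w6}.
        r holds at w0, so <>r is true at w5.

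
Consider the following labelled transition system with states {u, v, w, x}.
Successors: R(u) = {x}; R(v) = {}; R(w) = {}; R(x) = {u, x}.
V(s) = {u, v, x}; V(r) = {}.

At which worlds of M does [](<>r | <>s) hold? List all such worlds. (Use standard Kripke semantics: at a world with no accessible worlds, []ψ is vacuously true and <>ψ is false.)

u, v, w, x

Let φ = [](<>r | <>s). Evaluate φ at each world:
  u (successors {x}): φ is true.
  v (successors ∅): φ is true.
  w (successors ∅): φ is true.
  x (successors {u, x}): φ is true.
For instance, at x:
  At x: [](<>r | <>s) requires <>r | <>s at every successor {u, x}.
      At u: <>r is false, <>s is true, so <>r | <>s is true.
      At x: <>r is false, <>s is true, so <>r | <>s is true.
  So [](<>r | <>s) is true at x.
Satisfying worlds: {u, v, w, x}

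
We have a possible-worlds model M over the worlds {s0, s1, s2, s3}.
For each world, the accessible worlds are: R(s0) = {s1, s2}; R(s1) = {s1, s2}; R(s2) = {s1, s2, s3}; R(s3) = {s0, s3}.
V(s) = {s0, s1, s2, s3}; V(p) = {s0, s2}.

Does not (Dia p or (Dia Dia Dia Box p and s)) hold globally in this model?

No

Let φ = not (Dia p or (Dia Dia Dia Box p and s)). Evaluate φ at each world:
  s0 (successors {s1, s2}): φ is false.
  s1 (successors {s1, s2}): φ is false.
  s2 (successors {s1, s2, s3}): φ is false.
  s3 (successors {s0, s3}): φ is false.
Detail at s0 (counterexample):
  At s0: Dia p or (Dia Dia Dia Box p and s) is true, so not (Dia p or (Dia Dia Dia Box p and s)) is false.
    At s0: Dia p is true, Dia Dia Dia Box p and s is false, so Dia p or (Dia Dia Dia Box p and s) is true.
      At s0: Dia p requires p at some successor in {s1, s2}.
        p holds at s2, so Dia p is true at s0.
      At s0: Dia Dia Dia Box p is false, s is true, so Dia Dia Dia Box p and s is false.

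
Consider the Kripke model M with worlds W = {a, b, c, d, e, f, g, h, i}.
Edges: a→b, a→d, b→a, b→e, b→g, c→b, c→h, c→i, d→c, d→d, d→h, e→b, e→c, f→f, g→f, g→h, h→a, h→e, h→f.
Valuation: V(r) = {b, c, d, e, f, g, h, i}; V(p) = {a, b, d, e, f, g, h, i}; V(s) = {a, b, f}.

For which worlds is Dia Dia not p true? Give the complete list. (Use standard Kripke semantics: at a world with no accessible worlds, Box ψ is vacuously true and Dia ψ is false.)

a, b, d, h

Recall that Dia ψ holds at a world iff ψ holds at some accessible world.
Let φ = Dia Dia not p. Evaluate φ at each world:
  a (successors {b, d}): φ is true.
  b (successors {a, e, g}): φ is true.
  c (successors {b, h, i}): φ is false.
  d (successors {c, d, h}): φ is true.
  e (successors {b, c}): φ is false.
  f (successors {f}): φ is false.
  g (successors {f, h}): φ is false.
  h (successors {a, e, f}): φ is true.
  i (successors ∅): φ is false.
For instance, at h:
  At h: Dia Dia not p requires Dia not p at some successor in {a, e, f}.
    Dia not p holds at e, so Dia Dia not p is true at h.
      At e: Dia not p requires not p at some successor in {b, c}.
        not p holds at c, so Dia not p is true at e.
Satisfying worlds: {a, b, d, h}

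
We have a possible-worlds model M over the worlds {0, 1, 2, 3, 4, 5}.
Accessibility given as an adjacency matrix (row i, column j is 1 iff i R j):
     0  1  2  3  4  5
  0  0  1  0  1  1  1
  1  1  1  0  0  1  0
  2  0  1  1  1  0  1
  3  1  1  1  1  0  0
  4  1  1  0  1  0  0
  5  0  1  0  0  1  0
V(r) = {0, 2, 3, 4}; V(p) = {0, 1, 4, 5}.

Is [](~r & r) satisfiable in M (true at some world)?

No

Let φ = [](~r & r). Evaluate φ at each world:
  0 (successors {1, 3, 4, 5}): φ is false.
  1 (successors {0, 1, 4}): φ is false.
  2 (successors {1, 2, 3, 5}): φ is false.
  3 (successors {0, 1, 2, 3}): φ is false.
  4 (successors {0, 1, 3}): φ is false.
  5 (successors {1, 4}): φ is false.
For instance, at 3:
  At 3: [](~r & r) requires ~r & r at every successor {0, 1, 2, 3}.
    ~r & r fails at 0, so [](~r & r) is false at 3.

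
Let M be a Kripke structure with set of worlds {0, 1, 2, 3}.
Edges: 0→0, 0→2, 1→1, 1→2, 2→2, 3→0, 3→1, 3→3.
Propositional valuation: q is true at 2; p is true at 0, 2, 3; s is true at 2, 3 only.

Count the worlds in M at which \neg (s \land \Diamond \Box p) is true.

2

Recall that \Box ψ holds at a world iff ψ holds at every accessible world, and \Diamond ψ holds iff ψ holds at some accessible world.
Let φ = \neg (s \land \Diamond \Box p). Evaluate φ at each world:
  0 (successors {0, 2}): φ is true.
  1 (successors {1, 2}): φ is true.
  2 (successors {2}): φ is false.
  3 (successors {0, 1, 3}): φ is false.
For instance, at 1:
  At 1: s \land \Diamond \Box p is false, so \neg (s \land \Diamond \Box p) is true.
    At 1: s is false, \Diamond \Box p is true, so s \land \Diamond \Box p is false.
      At 1: \Diamond \Box p requires \Box p at some successor in {1, 2}.
        \Box p holds at 2, so \Diamond \Box p is true at 1.
Satisfying worlds: {0, 1}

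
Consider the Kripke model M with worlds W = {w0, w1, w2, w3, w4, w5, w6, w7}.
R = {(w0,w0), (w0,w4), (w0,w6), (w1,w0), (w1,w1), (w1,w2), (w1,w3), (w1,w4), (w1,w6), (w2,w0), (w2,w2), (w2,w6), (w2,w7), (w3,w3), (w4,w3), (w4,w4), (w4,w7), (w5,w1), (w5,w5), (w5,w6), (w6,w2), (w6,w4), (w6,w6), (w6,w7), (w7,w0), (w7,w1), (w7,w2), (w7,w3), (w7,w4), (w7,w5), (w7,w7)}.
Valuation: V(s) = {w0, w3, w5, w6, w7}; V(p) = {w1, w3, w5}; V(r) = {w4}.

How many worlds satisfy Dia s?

8

Let φ = Dia s. Evaluate φ at each world:
  w0 (successors {w0, w4, w6}): φ is true.
  w1 (successors {w0, w1, w2, w3, w4, w6}): φ is true.
  w2 (successors {w0, w2, w6, w7}): φ is true.
  w3 (successors {w3}): φ is true.
  w4 (successors {w3, w4, w7}): φ is true.
  w5 (successors {w1, w5, w6}): φ is true.
  w6 (successors {w2, w4, w6, w7}): φ is true.
  w7 (successors {w0, w1, w2, w3, w4, w5, w7}): φ is true.
For instance, at w3:
  At w3: Dia s requires s at some successor in {w3}.
    s holds at w3, so Dia s is true at w3.
Satisfying worlds: {w0, w1, w2, w3, w4, w5, w6, w7}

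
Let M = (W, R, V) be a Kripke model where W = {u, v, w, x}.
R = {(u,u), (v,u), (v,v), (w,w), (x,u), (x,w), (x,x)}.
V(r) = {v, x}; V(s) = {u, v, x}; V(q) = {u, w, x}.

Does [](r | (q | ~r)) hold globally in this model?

Yes

Recall that []ψ holds at a world iff ψ holds at every accessible world, and <>ψ holds iff ψ holds at some accessible world.
Let φ = [](r | (q | ~r)). Evaluate φ at each world:
  u (successors {u}): φ is true.
  v (successors {u, v}): φ is true.
  w (successors {w}): φ is true.
  x (successors {u, w, x}): φ is true.
For instance, at v:
  At v: [](r | (q | ~r)) requires r | (q | ~r) at every successor {u, v}.
    At u: r | (q | ~r) is true.
    At v: r | (q | ~r) is true.
  So [](r | (q | ~r)) is true at v.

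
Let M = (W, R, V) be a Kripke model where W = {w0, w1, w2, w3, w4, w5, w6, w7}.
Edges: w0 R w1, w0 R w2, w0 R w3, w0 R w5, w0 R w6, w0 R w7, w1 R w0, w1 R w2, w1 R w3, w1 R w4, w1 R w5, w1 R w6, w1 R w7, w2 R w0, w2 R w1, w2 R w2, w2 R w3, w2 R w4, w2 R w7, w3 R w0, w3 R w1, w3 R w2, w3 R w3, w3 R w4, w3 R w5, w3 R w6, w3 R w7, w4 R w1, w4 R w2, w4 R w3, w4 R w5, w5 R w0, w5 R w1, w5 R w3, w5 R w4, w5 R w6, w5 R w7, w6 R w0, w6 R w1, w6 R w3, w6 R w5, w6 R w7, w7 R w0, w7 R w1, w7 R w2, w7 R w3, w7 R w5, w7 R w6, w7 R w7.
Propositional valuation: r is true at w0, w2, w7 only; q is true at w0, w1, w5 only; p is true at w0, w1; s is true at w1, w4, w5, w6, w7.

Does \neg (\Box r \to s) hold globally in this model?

No

Let φ = \neg (\Box r \to s). Evaluate φ at each world:
  w0 (successors {w1, w2, w3, w5, w6, w7}): φ is false.
  w1 (successors {w0, w2, w3, w4, w5, w6, w7}): φ is false.
  w2 (successors {w0, w1, w2, w3, w4, w7}): φ is false.
  w3 (successors {w0, w1, w2, w3, w4, w5, w6, w7}): φ is false.
  w4 (successors {w1, w2, w3, w5}): φ is false.
  w5 (successors {w0, w1, w3, w4, w6, w7}): φ is false.
  w6 (successors {w0, w1, w3, w5, w7}): φ is false.
  w7 (successors {w0, w1, w2, w3, w5, w6, w7}): φ is false.
Detail at w0 (counterexample):
  At w0: \Box r \to s is true, so \neg (\Box r \to s) is false.
    At w0: \Box r is false, s is false, so \Box r \to s is true.
      At w0: \Box r requires r at every successor {w1, w2, w3, w5, w6, w7}.
        r fails at w1, so \Box r is false at w0.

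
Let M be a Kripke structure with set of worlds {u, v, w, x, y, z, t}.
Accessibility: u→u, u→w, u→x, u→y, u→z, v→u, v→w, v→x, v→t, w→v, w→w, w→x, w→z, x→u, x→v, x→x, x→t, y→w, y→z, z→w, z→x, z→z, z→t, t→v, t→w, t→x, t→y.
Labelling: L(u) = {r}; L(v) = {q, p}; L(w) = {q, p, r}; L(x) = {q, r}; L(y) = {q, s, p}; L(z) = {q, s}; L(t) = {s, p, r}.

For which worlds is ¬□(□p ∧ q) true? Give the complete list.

Let φ = ¬□(□p ∧ q). Evaluate φ at each world:
  u (successors {u, w, x, y, z}): φ is true.
  v (successors {u, w, x, t}): φ is true.
  w (successors {v, w, x, z}): φ is true.
  x (successors {u, v, x, t}): φ is true.
  y (successors {w, z}): φ is true.
  z (successors {w, x, z, t}): φ is true.
  t (successors {v, w, x, y}): φ is true.
For instance, at v:
  At v: □(□p ∧ q) is false, so ¬□(□p ∧ q) is true.
    At v: □(□p ∧ q) requires □p ∧ q at every successor {u, w, x, t}.
      □p ∧ q fails at u, so □(□p ∧ q) is false at v.
Satisfying worlds: {u, v, w, x, y, z, t}

u, v, w, x, y, z, t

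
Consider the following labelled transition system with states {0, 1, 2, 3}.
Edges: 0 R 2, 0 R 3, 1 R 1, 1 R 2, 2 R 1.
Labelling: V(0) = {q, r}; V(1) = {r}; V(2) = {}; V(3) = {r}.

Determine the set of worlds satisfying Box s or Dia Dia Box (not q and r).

Recall that Box ψ holds at a world iff ψ holds at every accessible world, and Dia ψ holds iff ψ holds at some accessible world.
Let φ = Box s or Dia Dia Box (not q and r). Evaluate φ at each world:
  0 (successors {2, 3}): φ is false.
  1 (successors {1, 2}): φ is true.
  2 (successors {1}): φ is true.
  3 (successors ∅): φ is true.
For instance, at 2:
  At 2: Box s is false, Dia Dia Box (not q and r) is true, so Box s or Dia Dia Box (not q and r) is true.
    At 2: Box s requires s at every successor {1}.
      s fails at 1, so Box s is false at 2.
    At 2: Dia Dia Box (not q and r) requires Dia Box (not q and r) at some successor in {1}.
      Dia Box (not q and r) holds at 1, so Dia Dia Box (not q and r) is true at 2.
Satisfying worlds: {1, 2, 3}

1, 2, 3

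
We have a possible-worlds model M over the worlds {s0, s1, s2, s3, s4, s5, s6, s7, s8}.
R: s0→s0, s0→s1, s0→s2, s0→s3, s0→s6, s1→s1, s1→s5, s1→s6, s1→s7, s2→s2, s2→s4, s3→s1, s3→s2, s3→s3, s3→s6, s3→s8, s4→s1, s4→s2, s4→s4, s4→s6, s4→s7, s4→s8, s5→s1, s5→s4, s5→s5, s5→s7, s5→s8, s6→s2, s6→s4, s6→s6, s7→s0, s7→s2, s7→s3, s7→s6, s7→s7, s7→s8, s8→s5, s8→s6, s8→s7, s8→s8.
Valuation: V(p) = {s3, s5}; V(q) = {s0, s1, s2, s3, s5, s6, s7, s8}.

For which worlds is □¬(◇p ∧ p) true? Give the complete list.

s2, s4, s6

Let φ = □¬(◇p ∧ p). Evaluate φ at each world:
  s0 (successors {s0, s1, s2, s3, s6}): φ is false.
  s1 (successors {s1, s5, s6, s7}): φ is false.
  s2 (successors {s2, s4}): φ is true.
  s3 (successors {s1, s2, s3, s6, s8}): φ is false.
  s4 (successors {s1, s2, s4, s6, s7, s8}): φ is true.
  s5 (successors {s1, s4, s5, s7, s8}): φ is false.
  s6 (successors {s2, s4, s6}): φ is true.
  s7 (successors {s0, s2, s3, s6, s7, s8}): φ is false.
  s8 (successors {s5, s6, s7, s8}): φ is false.
For instance, at s5:
  At s5: □¬(◇p ∧ p) requires ¬(◇p ∧ p) at every successor {s1, s4, s5, s7, s8}.
    ¬(◇p ∧ p) fails at s5, so □¬(◇p ∧ p) is false at s5.
      At s5: ◇p ∧ p is true, so ¬(◇p ∧ p) is false.
Satisfying worlds: {s2, s4, s6}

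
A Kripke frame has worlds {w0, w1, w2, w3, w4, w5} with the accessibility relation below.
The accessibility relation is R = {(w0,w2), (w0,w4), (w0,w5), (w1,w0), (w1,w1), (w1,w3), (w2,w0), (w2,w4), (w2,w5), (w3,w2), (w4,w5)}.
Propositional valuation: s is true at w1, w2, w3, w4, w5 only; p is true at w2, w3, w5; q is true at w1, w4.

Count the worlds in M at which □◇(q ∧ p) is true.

Let φ = □◇(q ∧ p). Evaluate φ at each world:
  w0 (successors {w2, w4, w5}): φ is false.
  w1 (successors {w0, w1, w3}): φ is false.
  w2 (successors {w0, w4, w5}): φ is false.
  w3 (successors {w2}): φ is false.
  w4 (successors {w5}): φ is false.
  w5 (successors ∅): φ is true.
For instance, at w1:
  At w1: □◇(q ∧ p) requires ◇(q ∧ p) at every successor {w0, w1, w3}.
    ◇(q ∧ p) fails at w0, so □◇(q ∧ p) is false at w1.
      At w0: ◇(q ∧ p) requires q ∧ p at some successor in {w2, w4, w5}.
        At w2: q ∧ p is false.
        At w4: q ∧ p is false.
        At w5: q ∧ p is false.
      So ◇(q ∧ p) is false at w0.
Satisfying worlds: {w5}

1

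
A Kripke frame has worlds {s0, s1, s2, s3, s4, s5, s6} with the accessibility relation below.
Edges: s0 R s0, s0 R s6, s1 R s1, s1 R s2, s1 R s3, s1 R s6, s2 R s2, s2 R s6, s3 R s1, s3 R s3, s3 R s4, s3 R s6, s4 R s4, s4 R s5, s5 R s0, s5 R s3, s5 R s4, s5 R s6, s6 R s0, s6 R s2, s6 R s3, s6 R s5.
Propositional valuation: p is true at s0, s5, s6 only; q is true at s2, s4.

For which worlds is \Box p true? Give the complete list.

s0

Let φ = \Box p. Evaluate φ at each world:
  s0 (successors {s0, s6}): φ is true.
  s1 (successors {s1, s2, s3, s6}): φ is false.
  s2 (successors {s2, s6}): φ is false.
  s3 (successors {s1, s3, s4, s6}): φ is false.
  s4 (successors {s4, s5}): φ is false.
  s5 (successors {s0, s3, s4, s6}): φ is false.
  s6 (successors {s0, s2, s3, s5}): φ is false.
For instance, at s1:
  At s1: \Box p requires p at every successor {s1, s2, s3, s6}.
    p fails at s1, so \Box p is false at s1.
Satisfying worlds: {s0}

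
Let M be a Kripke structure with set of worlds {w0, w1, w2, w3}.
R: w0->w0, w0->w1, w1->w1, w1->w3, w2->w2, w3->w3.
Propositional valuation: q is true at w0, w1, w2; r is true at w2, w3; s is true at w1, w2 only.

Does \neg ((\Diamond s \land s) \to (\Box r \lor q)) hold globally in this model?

No

Let φ = \neg ((\Diamond s \land s) \to (\Box r \lor q)). Evaluate φ at each world:
  w0 (successors {w0, w1}): φ is false.
  w1 (successors {w1, w3}): φ is false.
  w2 (successors {w2}): φ is false.
  w3 (successors {w3}): φ is false.
Detail at w0 (counterexample):
  At w0: (\Diamond s \land s) \to (\Box r \lor q) is true, so \neg ((\Diamond s \land s) \to (\Box r \lor q)) is false.
    At w0: \Diamond s \land s is false, \Box r \lor q is true, so (\Diamond s \land s) \to (\Box r \lor q) is true.
      At w0: \Diamond s is true, s is false, so \Diamond s \land s is false.
      At w0: \Box r is false, q is true, so \Box r \lor q is true.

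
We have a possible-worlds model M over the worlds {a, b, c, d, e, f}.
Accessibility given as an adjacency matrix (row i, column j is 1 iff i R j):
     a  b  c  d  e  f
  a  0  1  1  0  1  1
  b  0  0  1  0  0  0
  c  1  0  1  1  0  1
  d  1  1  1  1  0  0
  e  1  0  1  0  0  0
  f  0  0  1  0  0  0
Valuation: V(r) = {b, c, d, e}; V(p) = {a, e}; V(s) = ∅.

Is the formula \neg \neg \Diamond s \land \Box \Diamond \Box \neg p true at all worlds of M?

Let φ = \neg \neg \Diamond s \land \Box \Diamond \Box \neg p. Evaluate φ at each world:
  a (successors {b, c, e, f}): φ is false.
  b (successors {c}): φ is false.
  c (successors {a, c, d, f}): φ is false.
  d (successors {a, b, c, d}): φ is false.
  e (successors {a, c}): φ is false.
  f (successors {c}): φ is false.
Detail at a (counterexample):
  At a: \neg \neg \Diamond s is false, \Box \Diamond \Box \neg p is false, so \neg \neg \Diamond s \land \Box \Diamond \Box \neg p is false.
    At a: \neg \Diamond s is true, so \neg \neg \Diamond s is false.
      At a: \Diamond s is false, so \neg \Diamond s is true.
    At a: \Box \Diamond \Box \neg p requires \Diamond \Box \neg p at every successor {b, c, e, f}.
      \Diamond \Box \neg p fails at b, so \Box \Diamond \Box \neg p is false at a.

No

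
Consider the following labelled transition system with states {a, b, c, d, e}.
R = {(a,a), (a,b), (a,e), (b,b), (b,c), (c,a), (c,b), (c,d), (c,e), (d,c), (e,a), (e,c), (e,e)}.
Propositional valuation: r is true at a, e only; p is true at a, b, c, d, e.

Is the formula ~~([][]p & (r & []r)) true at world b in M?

Recall that []ψ holds at a world iff ψ holds at every accessible world, and <>ψ holds iff ψ holds at some accessible world.
At b: ~([][]p & (r & []r)) is true, so ~~([][]p & (r & []r)) is false.
  At b: [][]p & (r & []r) is false, so ~([][]p & (r & []r)) is true.
    At b: [][]p is true, r & []r is false, so [][]p & (r & []r) is false.
      At b: [][]p requires []p at every successor {b, c}.
        At b: []p is true.
        At c: []p is true.
      So [][]p is true at b.
      At b: r is false, []r is false, so r & []r is false.

No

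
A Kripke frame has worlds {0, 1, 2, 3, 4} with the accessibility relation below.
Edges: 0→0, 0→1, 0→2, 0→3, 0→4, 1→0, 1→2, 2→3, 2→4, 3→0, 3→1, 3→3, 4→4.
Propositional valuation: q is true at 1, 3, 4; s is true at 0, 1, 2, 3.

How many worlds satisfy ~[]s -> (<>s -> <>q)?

5

Recall that []ψ holds at a world iff ψ holds at every accessible world, and <>ψ holds iff ψ holds at some accessible world.
Let φ = ~[]s -> (<>s -> <>q). Evaluate φ at each world:
  0 (successors {0, 1, 2, 3, 4}): φ is true.
  1 (successors {0, 2}): φ is true.
  2 (successors {3, 4}): φ is true.
  3 (successors {0, 1, 3}): φ is true.
  4 (successors {4}): φ is true.
For instance, at 1:
  At 1: ~[]s is false, <>s -> <>q is false, so ~[]s -> (<>s -> <>q) is true.
    At 1: []s is true, so ~[]s is false.
      At 1: []s requires s at every successor {0, 2}.
        At 0: s is true.
        At 2: s is true.
      So []s is true at 1.
    At 1: <>s is true, <>q is false, so <>s -> <>q is false.
      At 1: <>s requires s at some successor in {0, 2}.
        s holds at 0, so <>s is true at 1.
      At 1: <>q requires q at some successor in {0, 2}.
        At 0: q is false.
        At 2: q is false.
      So <>q is false at 1.
Satisfying worlds: {0, 1, 2, 3, 4}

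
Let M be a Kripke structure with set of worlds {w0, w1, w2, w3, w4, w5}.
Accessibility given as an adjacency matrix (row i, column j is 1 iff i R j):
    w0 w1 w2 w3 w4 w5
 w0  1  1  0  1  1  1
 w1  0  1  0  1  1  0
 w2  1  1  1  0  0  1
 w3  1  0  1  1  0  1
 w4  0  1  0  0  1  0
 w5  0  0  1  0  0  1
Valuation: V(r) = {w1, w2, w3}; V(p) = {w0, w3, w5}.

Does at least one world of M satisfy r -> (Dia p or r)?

Let φ = r -> (Dia p or r). Evaluate φ at each world:
  w0 (successors {w0, w1, w3, w4, w5}): φ is true.
  w1 (successors {w1, w3, w4}): φ is true.
  w2 (successors {w0, w1, w2, w5}): φ is true.
  w3 (successors {w0, w2, w3, w5}): φ is true.
  w4 (successors {w1, w4}): φ is true.
  w5 (successors {w2, w5}): φ is true.
Detail at w0 (witness):
  At w0: r is false, Dia p or r is true, so r -> (Dia p or r) is true.
    At w0: Dia p is true, r is false, so Dia p or r is true.
      At w0: Dia p requires p at some successor in {w0, w1, w3, w4, w5}.
        p holds at w0, so Dia p is true at w0.

Yes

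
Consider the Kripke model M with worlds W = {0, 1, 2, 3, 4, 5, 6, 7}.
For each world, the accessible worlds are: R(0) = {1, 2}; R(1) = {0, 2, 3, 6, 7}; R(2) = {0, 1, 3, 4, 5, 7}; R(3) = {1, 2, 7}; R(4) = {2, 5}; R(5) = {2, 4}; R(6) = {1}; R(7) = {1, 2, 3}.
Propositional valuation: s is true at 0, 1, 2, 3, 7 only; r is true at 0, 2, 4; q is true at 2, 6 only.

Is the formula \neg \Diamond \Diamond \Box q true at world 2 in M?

Yes

At 2: \Diamond \Diamond \Box q is false, so \neg \Diamond \Diamond \Box q is true.
  At 2: \Diamond \Diamond \Box q requires \Diamond \Box q at some successor in {0, 1, 3, 4, 5, 7}.
    At 0: \Diamond \Box q is false.
    At 1: \Diamond \Box q is false.
    At 3: \Diamond \Box q is false.
    At 4: \Diamond \Box q is false.
    At 5: \Diamond \Box q is false.
    At 7: \Diamond \Box q is false.
  So \Diamond \Diamond \Box q is false at 2.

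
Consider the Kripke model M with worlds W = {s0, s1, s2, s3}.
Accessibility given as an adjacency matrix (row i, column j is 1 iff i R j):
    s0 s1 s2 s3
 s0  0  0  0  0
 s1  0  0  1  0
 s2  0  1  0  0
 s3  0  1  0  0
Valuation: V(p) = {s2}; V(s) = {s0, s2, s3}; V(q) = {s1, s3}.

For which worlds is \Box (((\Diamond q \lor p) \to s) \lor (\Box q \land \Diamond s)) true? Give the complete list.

s0, s1, s2, s3

Recall that \Box ψ holds at a world iff ψ holds at every accessible world, and \Diamond ψ holds iff ψ holds at some accessible world.
Let φ = \Box (((\Diamond q \lor p) \to s) \lor (\Box q \land \Diamond s)). Evaluate φ at each world:
  s0 (successors ∅): φ is true.
  s1 (successors {s2}): φ is true.
  s2 (successors {s1}): φ is true.
  s3 (successors {s1}): φ is true.
For instance, at s2:
  At s2: \Box (((\Diamond q \lor p) \to s) \lor (\Box q \land \Diamond s)) requires ((\Diamond q \lor p) \to s) \lor (\Box q \land \Diamond s) at every successor {s1}.
      At s1: (\Diamond q \lor p) \to s is true, \Box q \land \Diamond s is false, so ((\Diamond q \lor p) \to s) \lor (\Box q \land \Diamond s) is true.
  So \Box (((\Diamond q \lor p) \to s) \lor (\Box q \land \Diamond s)) is true at s2.
Satisfying worlds: {s0, s1, s2, s3}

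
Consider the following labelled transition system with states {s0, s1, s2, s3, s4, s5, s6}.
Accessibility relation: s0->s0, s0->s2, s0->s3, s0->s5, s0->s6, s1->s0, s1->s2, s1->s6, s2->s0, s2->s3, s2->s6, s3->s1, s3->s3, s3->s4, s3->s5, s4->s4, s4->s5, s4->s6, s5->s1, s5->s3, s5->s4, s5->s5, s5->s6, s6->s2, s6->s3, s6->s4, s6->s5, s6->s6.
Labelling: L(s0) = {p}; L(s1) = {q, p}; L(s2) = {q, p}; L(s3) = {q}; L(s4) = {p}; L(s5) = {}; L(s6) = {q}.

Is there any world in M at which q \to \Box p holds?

Yes

Let φ = q \to \Box p. Evaluate φ at each world:
  s0 (successors {s0, s2, s3, s5, s6}): φ is true.
  s1 (successors {s0, s2, s6}): φ is false.
  s2 (successors {s0, s3, s6}): φ is false.
  s3 (successors {s1, s3, s4, s5}): φ is false.
  s4 (successors {s4, s5, s6}): φ is true.
  s5 (successors {s1, s3, s4, s5, s6}): φ is true.
  s6 (successors {s2, s3, s4, s5, s6}): φ is false.
Detail at s0 (witness):
  At s0: q is false, \Box p is false, so q \to \Box p is true.
    At s0: \Box p requires p at every successor {s0, s2, s3, s5, s6}.
      p fails at s3, so \Box p is false at s0.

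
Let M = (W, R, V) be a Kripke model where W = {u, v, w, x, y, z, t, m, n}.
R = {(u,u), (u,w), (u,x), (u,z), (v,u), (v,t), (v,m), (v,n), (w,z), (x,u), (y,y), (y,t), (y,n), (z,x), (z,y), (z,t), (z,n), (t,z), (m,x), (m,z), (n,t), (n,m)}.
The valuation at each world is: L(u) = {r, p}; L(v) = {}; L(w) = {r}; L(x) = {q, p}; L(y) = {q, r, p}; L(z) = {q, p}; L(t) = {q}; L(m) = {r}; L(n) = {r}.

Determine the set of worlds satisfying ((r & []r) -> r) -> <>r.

u, v, x, y, z, n

Let φ = ((r & []r) -> r) -> <>r. Evaluate φ at each world:
  u (successors {u, w, x, z}): φ is true.
  v (successors {u, t, m, n}): φ is true.
  w (successors {z}): φ is false.
  x (successors {u}): φ is true.
  y (successors {y, t, n}): φ is true.
  z (successors {x, y, t, n}): φ is true.
  t (successors {z}): φ is false.
  m (successors {x, z}): φ is false.
  n (successors {t, m}): φ is true.
For instance, at v:
  At v: (r & []r) -> r is true, <>r is true, so ((r & []r) -> r) -> <>r is true.
    At v: r & []r is false, r is false, so (r & []r) -> r is true.
      At v: r is false, []r is false, so r & []r is false.
    At v: <>r requires r at some successor in {u, t, m, n}.
      r holds at u, so <>r is true at v.
Satisfying worlds: {u, v, x, y, z, n}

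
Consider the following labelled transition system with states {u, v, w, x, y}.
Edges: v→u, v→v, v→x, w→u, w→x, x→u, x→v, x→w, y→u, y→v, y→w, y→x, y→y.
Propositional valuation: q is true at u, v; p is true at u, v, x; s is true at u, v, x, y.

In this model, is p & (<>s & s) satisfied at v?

Yes

At v: p is true, <>s & s is true, so p & (<>s & s) is true.
  At v: <>s is true, s is true, so <>s & s is true.
    At v: <>s requires s at some successor in {u, v, x}.
      s holds at u, so <>s is true at v.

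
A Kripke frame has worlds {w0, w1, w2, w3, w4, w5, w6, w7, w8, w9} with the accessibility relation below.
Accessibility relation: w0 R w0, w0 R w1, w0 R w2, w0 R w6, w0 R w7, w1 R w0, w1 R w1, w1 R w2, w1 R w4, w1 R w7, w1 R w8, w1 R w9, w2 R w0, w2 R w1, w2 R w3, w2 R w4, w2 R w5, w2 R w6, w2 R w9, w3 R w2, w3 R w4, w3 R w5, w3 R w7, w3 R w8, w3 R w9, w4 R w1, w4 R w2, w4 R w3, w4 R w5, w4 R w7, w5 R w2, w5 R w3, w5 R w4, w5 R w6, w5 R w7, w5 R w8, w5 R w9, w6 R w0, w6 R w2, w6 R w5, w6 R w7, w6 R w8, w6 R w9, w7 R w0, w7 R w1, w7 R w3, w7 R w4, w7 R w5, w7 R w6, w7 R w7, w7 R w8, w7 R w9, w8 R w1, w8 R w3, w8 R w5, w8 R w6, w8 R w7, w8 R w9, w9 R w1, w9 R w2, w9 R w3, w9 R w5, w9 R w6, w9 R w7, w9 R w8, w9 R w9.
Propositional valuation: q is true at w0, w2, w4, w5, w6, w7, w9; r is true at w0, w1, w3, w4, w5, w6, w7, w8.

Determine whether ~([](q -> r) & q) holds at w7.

Yes

At w7: [](q -> r) & q is false, so ~([](q -> r) & q) is true.
  At w7: [](q -> r) is false, q is true, so [](q -> r) & q is false.
    At w7: [](q -> r) requires q -> r at every successor {w0, w1, w3, w4, w5, w6, w7, w8, w9}.
      q -> r fails at w9, so [](q -> r) is false at w7.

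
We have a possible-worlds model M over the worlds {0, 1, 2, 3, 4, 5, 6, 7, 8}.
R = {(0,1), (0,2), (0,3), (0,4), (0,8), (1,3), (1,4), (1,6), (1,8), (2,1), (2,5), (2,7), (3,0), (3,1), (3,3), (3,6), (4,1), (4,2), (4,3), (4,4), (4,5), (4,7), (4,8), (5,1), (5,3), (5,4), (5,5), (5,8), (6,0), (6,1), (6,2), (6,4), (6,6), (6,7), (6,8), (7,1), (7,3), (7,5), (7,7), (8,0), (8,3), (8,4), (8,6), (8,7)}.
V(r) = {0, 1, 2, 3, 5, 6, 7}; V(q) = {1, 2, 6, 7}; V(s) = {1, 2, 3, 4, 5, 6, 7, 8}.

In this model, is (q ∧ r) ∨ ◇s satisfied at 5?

Yes

At 5: q ∧ r is false, ◇s is true, so (q ∧ r) ∨ ◇s is true.
  At 5: ◇s requires s at some successor in {1, 3, 4, 5, 8}.
    s holds at 1, so ◇s is true at 5.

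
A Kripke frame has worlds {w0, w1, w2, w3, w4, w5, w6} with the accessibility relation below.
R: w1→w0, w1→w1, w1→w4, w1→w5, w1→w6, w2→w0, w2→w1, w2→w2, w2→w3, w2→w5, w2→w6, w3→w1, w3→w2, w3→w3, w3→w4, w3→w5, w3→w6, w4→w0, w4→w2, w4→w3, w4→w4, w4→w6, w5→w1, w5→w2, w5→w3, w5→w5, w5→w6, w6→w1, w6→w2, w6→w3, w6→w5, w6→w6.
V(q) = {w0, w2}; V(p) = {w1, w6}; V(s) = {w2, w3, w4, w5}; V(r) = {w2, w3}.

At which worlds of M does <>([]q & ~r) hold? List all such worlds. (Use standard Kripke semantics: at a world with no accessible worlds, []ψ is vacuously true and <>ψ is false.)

Let φ = <>([]q & ~r). Evaluate φ at each world:
  w0 (successors ∅): φ is false.
  w1 (successors {w0, w1, w4, w5, w6}): φ is true.
  w2 (successors {w0, w1, w2, w3, w5, w6}): φ is true.
  w3 (successors {w1, w2, w3, w4, w5, w6}): φ is false.
  w4 (successors {w0, w2, w3, w4, w6}): φ is true.
  w5 (successors {w1, w2, w3, w5, w6}): φ is false.
  w6 (successors {w1, w2, w3, w5, w6}): φ is false.
For instance, at w1:
  At w1: <>([]q & ~r) requires []q & ~r at some successor in {w0, w1, w4, w5, w6}.
    []q & ~r holds at w0, so <>([]q & ~r) is true at w1.
      At w0: []q is true, ~r is true, so []q & ~r is true.
Satisfying worlds: {w1, w2, w4}

w1, w2, w4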